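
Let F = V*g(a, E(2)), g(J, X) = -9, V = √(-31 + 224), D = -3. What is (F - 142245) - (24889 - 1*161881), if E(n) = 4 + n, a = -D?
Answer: -5253 - 9*√193 ≈ -5378.0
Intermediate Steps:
a = 3 (a = -1*(-3) = 3)
V = √193 ≈ 13.892
F = -9*√193 (F = √193*(-9) = -9*√193 ≈ -125.03)
(F - 142245) - (24889 - 1*161881) = (-9*√193 - 142245) - (24889 - 1*161881) = (-142245 - 9*√193) - (24889 - 161881) = (-142245 - 9*√193) - 1*(-136992) = (-142245 - 9*√193) + 136992 = -5253 - 9*√193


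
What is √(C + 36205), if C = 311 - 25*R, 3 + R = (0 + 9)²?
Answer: √34566 ≈ 185.92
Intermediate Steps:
R = 78 (R = -3 + (0 + 9)² = -3 + 9² = -3 + 81 = 78)
C = -1639 (C = 311 - 25*78 = 311 - 1950 = -1639)
√(C + 36205) = √(-1639 + 36205) = √34566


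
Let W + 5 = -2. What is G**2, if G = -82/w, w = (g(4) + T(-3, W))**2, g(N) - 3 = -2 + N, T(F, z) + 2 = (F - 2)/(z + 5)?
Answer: 107584/14641 ≈ 7.3481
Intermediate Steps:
W = -7 (W = -5 - 2 = -7)
T(F, z) = -2 + (-2 + F)/(5 + z) (T(F, z) = -2 + (F - 2)/(z + 5) = -2 + (-2 + F)/(5 + z))
g(N) = 1 + N (g(N) = 3 + (-2 + N) = 1 + N)
w = 121/4 (w = ((1 + 4) + (-12 - 3 - 2*(-7))/(5 - 7))**2 = (5 + (-12 - 3 + 14)/(-2))**2 = (5 - 1/2*(-1))**2 = (5 + 1/2)**2 = (11/2)**2 = 121/4 ≈ 30.250)
G = -328/121 (G = -82/121/4 = -82*4/121 = -328/121 ≈ -2.7107)
G**2 = (-328/121)**2 = 107584/14641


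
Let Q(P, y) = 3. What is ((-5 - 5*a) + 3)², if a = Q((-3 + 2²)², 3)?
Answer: 289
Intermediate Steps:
a = 3
((-5 - 5*a) + 3)² = ((-5 - 5*3) + 3)² = ((-5 - 15) + 3)² = (-20 + 3)² = (-17)² = 289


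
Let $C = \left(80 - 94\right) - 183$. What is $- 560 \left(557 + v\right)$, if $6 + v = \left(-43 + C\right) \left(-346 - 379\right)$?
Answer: $-97748560$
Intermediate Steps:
$C = -197$ ($C = -14 - 183 = -197$)
$v = 173994$ ($v = -6 + \left(-43 - 197\right) \left(-346 - 379\right) = -6 - -174000 = -6 + 174000 = 173994$)
$- 560 \left(557 + v\right) = - 560 \left(557 + 173994\right) = \left(-560\right) 174551 = -97748560$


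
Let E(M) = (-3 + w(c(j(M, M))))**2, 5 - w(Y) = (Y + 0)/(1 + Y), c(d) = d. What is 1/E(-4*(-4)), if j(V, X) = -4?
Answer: 9/4 ≈ 2.2500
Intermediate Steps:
w(Y) = 5 - Y/(1 + Y) (w(Y) = 5 - (Y + 0)/(1 + Y) = 5 - Y/(1 + Y))
E(M) = 4/9 (E(M) = (-3 + (5 + 4*(-4))/(1 - 4))**2 = (-3 + (5 - 16)/(-3))**2 = (-3 - 1/3*(-11))**2 = (-3 + 11/3)**2 = (2/3)**2 = 4/9)
1/E(-4*(-4)) = 1/(4/9) = 9/4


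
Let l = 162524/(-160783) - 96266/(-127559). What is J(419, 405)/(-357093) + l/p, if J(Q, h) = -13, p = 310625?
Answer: 80943217829531791/2274934917693441898125 ≈ 3.5580e-5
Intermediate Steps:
l = -5253462638/20509318697 (l = 162524*(-1/160783) - 96266*(-1/127559) = -162524/160783 + 96266/127559 = -5253462638/20509318697 ≈ -0.25615)
J(419, 405)/(-357093) + l/p = -13/(-357093) - 5253462638/20509318697/310625 = -13*(-1/357093) - 5253462638/20509318697*1/310625 = 13/357093 - 5253462638/6370707120255625 = 80943217829531791/2274934917693441898125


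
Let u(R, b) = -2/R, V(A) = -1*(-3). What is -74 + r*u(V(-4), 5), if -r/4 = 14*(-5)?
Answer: -782/3 ≈ -260.67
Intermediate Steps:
V(A) = 3
r = 280 (r = -56*(-5) = -4*(-70) = 280)
-74 + r*u(V(-4), 5) = -74 + 280*(-2/3) = -74 + 280*(-2*⅓) = -74 + 280*(-⅔) = -74 - 560/3 = -782/3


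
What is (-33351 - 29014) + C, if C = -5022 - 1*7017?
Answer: -74404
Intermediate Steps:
C = -12039 (C = -5022 - 7017 = -12039)
(-33351 - 29014) + C = (-33351 - 29014) - 12039 = -62365 - 12039 = -74404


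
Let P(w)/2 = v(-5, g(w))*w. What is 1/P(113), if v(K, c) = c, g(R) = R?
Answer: 1/25538 ≈ 3.9157e-5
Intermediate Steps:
P(w) = 2*w² (P(w) = 2*(w*w) = 2*w²)
1/P(113) = 1/(2*113²) = 1/(2*12769) = 1/25538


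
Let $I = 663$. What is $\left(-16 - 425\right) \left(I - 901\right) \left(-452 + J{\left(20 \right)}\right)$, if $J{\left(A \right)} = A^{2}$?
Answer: $-5457816$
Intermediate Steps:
$\left(-16 - 425\right) \left(I - 901\right) \left(-452 + J{\left(20 \right)}\right) = \left(-16 - 425\right) \left(663 - 901\right) \left(-452 + 20^{2}\right) = \left(-16 - 425\right) \left(- 238 \left(-452 + 400\right)\right) = - 441 \left(\left(-238\right) \left(-52\right)\right) = \left(-441\right) 12376 = -5457816$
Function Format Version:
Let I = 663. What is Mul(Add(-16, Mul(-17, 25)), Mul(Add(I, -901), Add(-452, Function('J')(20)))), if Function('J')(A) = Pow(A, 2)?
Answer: -5457816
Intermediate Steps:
Mul(Add(-16, Mul(-17, 25)), Mul(Add(I, -901), Add(-452, Function('J')(20)))) = Mul(Add(-16, Mul(-17, 25)), Mul(Add(663, -901), Add(-452, Pow(20, 2)))) = Mul(Add(-16, -425), Mul(-238, Add(-452, 400))) = Mul(-441, Mul(-238, -52)) = Mul(-441, 12376) = -5457816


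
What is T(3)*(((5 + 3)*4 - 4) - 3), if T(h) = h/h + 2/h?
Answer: 125/3 ≈ 41.667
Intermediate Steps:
T(h) = 1 + 2/h
T(3)*(((5 + 3)*4 - 4) - 3) = ((2 + 3)/3)*(((5 + 3)*4 - 4) - 3) = ((⅓)*5)*((8*4 - 4) - 3) = 5*((32 - 4) - 3)/3 = 5*(28 - 3)/3 = (5/3)*25 = 125/3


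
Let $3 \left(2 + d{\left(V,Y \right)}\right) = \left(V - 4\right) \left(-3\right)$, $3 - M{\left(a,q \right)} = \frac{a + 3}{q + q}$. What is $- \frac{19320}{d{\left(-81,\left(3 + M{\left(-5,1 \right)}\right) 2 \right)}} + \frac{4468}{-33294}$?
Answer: $- \frac{321805462}{1381701} \approx -232.91$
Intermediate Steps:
$M{\left(a,q \right)} = 3 - \frac{3 + a}{2 q}$ ($M{\left(a,q \right)} = 3 - \frac{a + 3}{q + q} = 3 - \frac{3 + a}{2 q}$)
$d{\left(V,Y \right)} = 2 - V$ ($d{\left(V,Y \right)} = -2 + \frac{\left(V - 4\right) \left(-3\right)}{3} = -2 + \frac{\left(-4 + V\right) \left(-3\right)}{3} = -2 + \frac{12 - 3 V}{3} = -2 - \left(-4 + V\right) = 2 - V$)
$- \frac{19320}{d{\left(-81,\left(3 + M{\left(-5,1 \right)}\right) 2 \right)}} + \frac{4468}{-33294} = - \frac{19320}{2 - -81} + \frac{4468}{-33294} = - \frac{19320}{2 + 81} + 4468 \left(- \frac{1}{33294}\right) = - \frac{19320}{83} - \frac{2234}{16647} = - \frac{321805462}{1381701}$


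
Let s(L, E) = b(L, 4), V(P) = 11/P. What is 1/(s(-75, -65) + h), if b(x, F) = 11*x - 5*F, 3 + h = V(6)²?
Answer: -36/30407 ≈ -0.0011839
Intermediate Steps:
h = 13/36 (h = -3 + (11/6)² = -3 + 121/36 = 13/36 ≈ 0.36111)
b(x, F) = -5*F + 11*x
s(L, E) = -20 + 11*L (s(L, E) = -5*4 + 11*L = -20 + 11*L)
1/(s(-75, -65) + h) = 1/((-20 + 11*(-75)) + 13/36) = 1/((-20 - 825) + 13/36) = 1/(-845 + 13/36) = 1/(-30407/36) = -36/30407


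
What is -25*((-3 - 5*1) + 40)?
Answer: -800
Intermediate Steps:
-25*((-3 - 5*1) + 40) = -25*((-3 - 5) + 40) = -25*(-8 + 40) = -25*32 = -800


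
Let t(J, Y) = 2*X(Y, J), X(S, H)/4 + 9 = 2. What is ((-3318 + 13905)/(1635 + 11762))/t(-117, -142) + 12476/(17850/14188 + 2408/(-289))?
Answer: -2741355838803223/1554376421752 ≈ -1763.6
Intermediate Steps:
X(S, H) = -28 (X(S, H) = -36 + 4*2 = -36 + 8 = -28)
t(J, Y) = -56 (t(J, Y) = 2*(-28) = -56)
((-3318 + 13905)/(1635 + 11762))/t(-117, -142) + 12476/(17850/14188 + 2408/(-289)) = ((-3318 + 13905)/(1635 + 11762))/(-56) + 12476/(17850/14188 + 2408/(-289)) = (10587/13397)*(-1/56) + 12476/(17850*(1/14188) + 2408*(-1/289)) = (10587*(1/13397))*(-1/56) + 12476/(8925/7094 - 2408/289) = (10587/13397)*(-1/56) + 12476/(-14503027/2050166) = -10587/750232 + 12476*(-2050166/14503027) = -10587/750232 - 25577871016/14503027 = -2741355838803223/1554376421752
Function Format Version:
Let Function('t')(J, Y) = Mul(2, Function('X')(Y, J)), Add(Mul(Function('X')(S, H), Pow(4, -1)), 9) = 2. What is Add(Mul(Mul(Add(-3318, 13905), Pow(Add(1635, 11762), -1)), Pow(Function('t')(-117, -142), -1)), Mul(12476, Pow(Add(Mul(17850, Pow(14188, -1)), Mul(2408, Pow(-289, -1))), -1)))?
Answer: Rational(-2741355838803223, 1554376421752) ≈ -1763.6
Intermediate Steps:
Function('X')(S, H) = -28 (Function('X')(S, H) = Add(-36, Mul(4, 2)) = Add(-36, 8) = -28)
Function('t')(J, Y) = -56 (Function('t')(J, Y) = Mul(2, -28) = -56)
Add(Mul(Mul(Add(-3318, 13905), Pow(Add(1635, 11762), -1)), Pow(Function('t')(-117, -142), -1)), Mul(12476, Pow(Add(Mul(17850, Pow(14188, -1)), Mul(2408, Pow(-289, -1))), -1))) = Add(Mul(Mul(Add(-3318, 13905), Pow(Add(1635, 11762), -1)), Pow(-56, -1)), Mul(12476, Pow(Add(Mul(17850, Pow(14188, -1)), Mul(2408, Pow(-289, -1))), -1))) = Add(Mul(Mul(10587, Pow(13397, -1)), Rational(-1, 56)), Mul(12476, Pow(Add(Mul(17850, Rational(1, 14188)), Mul(2408, Rational(-1, 289))), -1))) = Add(Mul(Mul(10587, Rational(1, 13397)), Rational(-1, 56)), Mul(12476, Pow(Add(Rational(8925, 7094), Rational(-2408, 289)), -1))) = Add(Mul(Rational(10587, 13397), Rational(-1, 56)), Mul(12476, Pow(Rational(-14503027, 2050166), -1))) = Add(Rational(-10587, 750232), Mul(12476, Rational(-2050166, 14503027))) = Add(Rational(-10587, 750232), Rational(-25577871016, 14503027)) = Rational(-2741355838803223, 1554376421752)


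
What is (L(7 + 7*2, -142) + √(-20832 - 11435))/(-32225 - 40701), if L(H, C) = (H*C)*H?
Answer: 4473/5209 - I*√32267/72926 ≈ 0.85871 - 0.0024632*I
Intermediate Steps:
L(H, C) = C*H² (L(H, C) = (C*H)*H = C*H²)
(L(7 + 7*2, -142) + √(-20832 - 11435))/(-32225 - 40701) = (-142*(7 + 7*2)² + √(-20832 - 11435))/(-32225 - 40701) = (-142*(7 + 14)² + √(-32267))/(-72926) = (-142*21² + I*√32267)*(-1/72926) = (-142*441 + I*√32267)*(-1/72926) = (-62622 + I*√32267)*(-1/72926) = 4473/5209 - I*√32267/72926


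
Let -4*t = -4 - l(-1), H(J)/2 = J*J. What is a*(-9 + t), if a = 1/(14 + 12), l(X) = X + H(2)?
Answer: -25/104 ≈ -0.24038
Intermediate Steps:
H(J) = 2*J² (H(J) = 2*(J*J) = 2*J²)
l(X) = 8 + X (l(X) = X + 2*2² = X + 2*4 = X + 8 = 8 + X)
t = 11/4 (t = -(-4 - (8 - 1))/4 = -(-4 - 1*7)/4 = -(-4 - 7)/4 = -¼*(-11) = 11/4 ≈ 2.7500)
a = 1/26 ≈ 0.038462
a*(-9 + t) = (-9 + 11/4)/26 = (1/26)*(-25/4) = -25/104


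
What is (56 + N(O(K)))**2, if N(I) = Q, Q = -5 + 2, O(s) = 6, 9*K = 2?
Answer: 2809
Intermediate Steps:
K = 2/9 (K = (1/9)*2 = 2/9 ≈ 0.22222)
Q = -3
N(I) = -3
(56 + N(O(K)))**2 = (56 - 3)**2 = 53**2 = 2809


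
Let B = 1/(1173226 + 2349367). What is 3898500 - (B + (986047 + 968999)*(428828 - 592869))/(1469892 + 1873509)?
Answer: 34065225401912837/8528197653 ≈ 3.9944e+6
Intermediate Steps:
B = 1/3522593 ≈ 2.8388e-7
3898500 - (B + (986047 + 968999)*(428828 - 592869))/(1469892 + 1873509) = 3898500 - (1/3522593 + (986047 + 968999)*(428828 - 592869))/(1469892 + 1873509) = 3898500 - (1/3522593 + 1955046*(-164041))/3343401 = 3898500 - (1/3522593 - 320707700886)/3343401 = 3898500 - (-1129722702187117397)/(3522593*3343401) = 3898500 - 1*(-818046851692337/8528197653) = 3898500 + 818046851692337/8528197653 = 34065225401912837/8528197653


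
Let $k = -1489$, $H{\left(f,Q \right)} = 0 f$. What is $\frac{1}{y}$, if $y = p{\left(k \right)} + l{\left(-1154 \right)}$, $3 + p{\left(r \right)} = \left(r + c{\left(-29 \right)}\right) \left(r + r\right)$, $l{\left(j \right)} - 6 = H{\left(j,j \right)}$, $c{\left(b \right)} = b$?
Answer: $\frac{1}{4520607} \approx 2.2121 \cdot 10^{-7}$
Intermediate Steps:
$H{\left(f,Q \right)} = 0$
$l{\left(j \right)} = 6$ ($l{\left(j \right)} = 6 + 0 = 6$)
$p{\left(r \right)} = -3 + 2 r \left(-29 + r\right)$ ($p{\left(r \right)} = -3 + \left(r - 29\right) \left(r + r\right) = -3 + \left(-29 + r\right) 2 r = -3 + 2 r \left(-29 + r\right)$)
$y = 4520607$ ($y = \left(-3 - -86362 + 2 \left(-1489\right)^{2}\right) + 6 = \left(-3 + 86362 + 2 \cdot 2217121\right) + 6 = \left(-3 + 86362 + 4434242\right) + 6 = 4520601 + 6 = 4520607$)
$\frac{1}{y} = \frac{1}{4520607}$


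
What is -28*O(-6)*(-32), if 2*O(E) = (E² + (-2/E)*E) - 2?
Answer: 14336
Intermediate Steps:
O(E) = -2 + E²/2 (O(E) = ((E² + (-2/E)*E) - 2)/2 = ((E² - 2) - 2)/2 = ((-2 + E²) - 2)/2 = (-4 + E²)/2 = -2 + E²/2)
-28*O(-6)*(-32) = -28*(-2 + (½)*(-6)²)*(-32) = -28*(-2 + (½)*36)*(-32) = -28*(-2 + 18)*(-32) = -28*16*(-32) = -448*(-32) = 14336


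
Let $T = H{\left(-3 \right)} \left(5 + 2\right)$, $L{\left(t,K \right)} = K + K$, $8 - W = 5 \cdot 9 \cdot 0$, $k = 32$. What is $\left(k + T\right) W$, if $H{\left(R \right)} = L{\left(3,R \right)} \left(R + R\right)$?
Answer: $2272$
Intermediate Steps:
$W = 8$ ($W = 8 - 5 \cdot 9 \cdot 0 = 8 - 45 \cdot 0 = 8 - 0 = 8 + 0 = 8$)
$L{\left(t,K \right)} = 2 K$
$H{\left(R \right)} = 4 R^{2}$ ($H{\left(R \right)} = 2 R \left(R + R\right) = 2 R 2 R = 4 R^{2}$)
$T = 252$ ($T = 4 \left(-3\right)^{2} \left(5 + 2\right) = 4 \cdot 9 \cdot 7 = 36 \cdot 7 = 252$)
$\left(k + T\right) W = \left(32 + 252\right) 8 = 284 \cdot 8 = 2272$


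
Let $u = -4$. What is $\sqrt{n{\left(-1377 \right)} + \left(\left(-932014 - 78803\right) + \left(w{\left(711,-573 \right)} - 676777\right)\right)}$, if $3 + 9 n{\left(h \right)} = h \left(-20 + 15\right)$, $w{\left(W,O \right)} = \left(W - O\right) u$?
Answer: $\frac{2 i \sqrt{3806922}}{3} \approx 1300.8 i$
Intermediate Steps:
$w{\left(W,O \right)} = - 4 W + 4 O$ ($w{\left(W,O \right)} = \left(W - O\right) \left(-4\right) = - 4 W + 4 O$)
$n{\left(h \right)} = - \frac{1}{3} - \frac{5 h}{9}$ ($n{\left(h \right)} = - \frac{1}{3} + \frac{h \left(-20 + 15\right)}{9} = - \frac{1}{3} + \frac{h \left(-5\right)}{9} = - \frac{1}{3} + \frac{\left(-5\right) h}{9} = - \frac{1}{3} - \frac{5 h}{9}$)
$\sqrt{n{\left(-1377 \right)} + \left(\left(-932014 - 78803\right) + \left(w{\left(711,-573 \right)} - 676777\right)\right)} = \sqrt{\left(- \frac{1}{3} - -765\right) + \left(\left(-932014 - 78803\right) + \left(\left(\left(-4\right) 711 + 4 \left(-573\right)\right) - 676777\right)\right)} = \sqrt{\left(- \frac{1}{3} + 765\right) - 1692730} = \sqrt{\frac{2294}{3} - 1692730} = \sqrt{- \frac{5075896}{3}} = \frac{2 i \sqrt{3806922}}{3}$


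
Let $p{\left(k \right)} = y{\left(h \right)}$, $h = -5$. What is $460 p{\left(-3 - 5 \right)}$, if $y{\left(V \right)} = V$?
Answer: $-2300$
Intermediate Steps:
$p{\left(k \right)} = -5$
$460 p{\left(-3 - 5 \right)} = 460 \left(-5\right) = -2300$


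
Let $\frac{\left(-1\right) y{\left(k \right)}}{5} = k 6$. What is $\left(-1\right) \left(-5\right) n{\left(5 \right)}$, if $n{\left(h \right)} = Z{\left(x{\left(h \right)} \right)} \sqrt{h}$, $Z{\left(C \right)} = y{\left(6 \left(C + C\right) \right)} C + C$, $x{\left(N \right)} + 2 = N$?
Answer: $- 16185 \sqrt{5} \approx -36191.0$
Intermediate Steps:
$y{\left(k \right)} = - 30 k$ ($y{\left(k \right)} = - 5 k 6 = - 5 \cdot 6 k = - 30 k$)
$x{\left(N \right)} = -2 + N$
$Z{\left(C \right)} = C - 360 C^{2}$ ($Z{\left(C \right)} = - 30 \cdot 6 \left(C + C\right) C + C = - 30 \cdot 6 \cdot 2 C C + C = - 30 \cdot 12 C C + C = - 360 C C + C = - 360 C^{2} + C = C - 360 C^{2}$)
$n{\left(h \right)} = \sqrt{h} \left(-2 + h\right) \left(721 - 360 h\right)$ ($n{\left(h \right)} = \left(-2 + h\right) \left(1 - 360 \left(-2 + h\right)\right) \sqrt{h} = \left(-2 + h\right) \left(1 - \left(-720 + 360 h\right)\right) \sqrt{h} = \left(-2 + h\right) \left(721 - 360 h\right) \sqrt{h} = \sqrt{h} \left(-2 + h\right) \left(721 - 360 h\right)$)
$\left(-1\right) \left(-5\right) n{\left(5 \right)} = \left(-1\right) \left(-5\right) \left(- \sqrt{5} \left(-721 + 360 \cdot 5\right) \left(-2 + 5\right)\right) = 5 \left(\left(-1\right) \sqrt{5} \left(-721 + 1800\right) 3\right) = 5 \left(\left(-1\right) \sqrt{5} \cdot 1079 \cdot 3\right) = 5 \left(- 3237 \sqrt{5}\right) = - 16185 \sqrt{5}$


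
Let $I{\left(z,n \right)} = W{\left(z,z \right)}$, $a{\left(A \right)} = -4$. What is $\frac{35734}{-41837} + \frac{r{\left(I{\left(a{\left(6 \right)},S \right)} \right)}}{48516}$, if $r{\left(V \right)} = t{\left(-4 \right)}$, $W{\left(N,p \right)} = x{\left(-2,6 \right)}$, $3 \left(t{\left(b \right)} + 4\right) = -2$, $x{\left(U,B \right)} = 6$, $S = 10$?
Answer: $- \frac{152988175}{179096814} \approx -0.85422$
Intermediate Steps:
$t{\left(b \right)} = - \frac{14}{3}$ ($t{\left(b \right)} = -4 + \frac{1}{3} \left(-2\right) = -4 - \frac{2}{3} = - \frac{14}{3}$)
$W{\left(N,p \right)} = 6$
$I{\left(z,n \right)} = 6$
$r{\left(V \right)} = - \frac{14}{3}$
$\frac{35734}{-41837} + \frac{r{\left(I{\left(a{\left(6 \right)},S \right)} \right)}}{48516} = \frac{35734}{-41837} - \frac{14}{3 \cdot 48516} = 35734 \left(- \frac{1}{41837}\right) - \frac{7}{72774} = - \frac{2102}{2461} - \frac{7}{72774} = - \frac{152988175}{179096814}$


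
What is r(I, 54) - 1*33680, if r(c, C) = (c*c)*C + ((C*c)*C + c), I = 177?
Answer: 2174395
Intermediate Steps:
r(c, C) = c + C*c² + c*C² (r(c, C) = c²*C + (c*C² + c) = C*c² + (c + c*C²) = c + C*c² + c*C²)
r(I, 54) - 1*33680 = 177*(1 + 54² + 54*177) - 1*33680 = 177*(1 + 2916 + 9558) - 33680 = 177*12475 - 33680 = 2208075 - 33680 = 2174395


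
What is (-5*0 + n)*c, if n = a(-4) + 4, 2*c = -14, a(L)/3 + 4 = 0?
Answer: 56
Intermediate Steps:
a(L) = -12 (a(L) = -12 + 3*0 = -12 + 0 = -12)
c = -7 (c = (½)*(-14) = -7)
n = -8 (n = -12 + 4 = -8)
(-5*0 + n)*c = (-5*0 - 8)*(-7) = (0 - 8)*(-7) = -8*(-7) = 56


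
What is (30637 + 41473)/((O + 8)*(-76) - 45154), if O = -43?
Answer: -36055/21247 ≈ -1.6969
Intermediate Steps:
(30637 + 41473)/((O + 8)*(-76) - 45154) = (30637 + 41473)/((-43 + 8)*(-76) - 45154) = 72110/(-35*(-76) - 45154) = 72110/(2660 - 45154) = 72110/(-42494) = 72110*(-1/42494) = -36055/21247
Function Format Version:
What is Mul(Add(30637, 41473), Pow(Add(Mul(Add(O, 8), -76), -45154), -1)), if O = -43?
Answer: Rational(-36055, 21247) ≈ -1.6969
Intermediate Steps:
Mul(Add(30637, 41473), Pow(Add(Mul(Add(O, 8), -76), -45154), -1)) = Mul(Add(30637, 41473), Pow(Add(Mul(Add(-43, 8), -76), -45154), -1)) = Mul(72110, Pow(Add(Mul(-35, -76), -45154), -1)) = Mul(72110, Pow(Add(2660, -45154), -1)) = Mul(72110, Pow(-42494, -1)) = Mul(72110, Rational(-1, 42494)) = Rational(-36055, 21247)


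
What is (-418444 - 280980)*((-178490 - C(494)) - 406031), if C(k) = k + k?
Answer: 409519046816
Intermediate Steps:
C(k) = 2*k
(-418444 - 280980)*((-178490 - C(494)) - 406031) = (-418444 - 280980)*((-178490 - 2*494) - 406031) = -699424*((-178490 - 1*988) - 406031) = -699424*((-178490 - 988) - 406031) = -699424*(-179478 - 406031) = -699424*(-585509) = 409519046816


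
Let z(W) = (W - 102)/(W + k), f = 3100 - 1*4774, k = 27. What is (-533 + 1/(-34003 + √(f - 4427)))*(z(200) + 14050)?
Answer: -982764648333388292/131229847485 - 1594724*I*√6101/131229847485 ≈ -7.4889e+6 - 0.00094919*I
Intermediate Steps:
f = -1674 (f = 3100 - 4774 = -1674)
z(W) = (-102 + W)/(27 + W) (z(W) = (W - 102)/(W + 27) = (-102 + W)/(27 + W))
(-533 + 1/(-34003 + √(f - 4427)))*(z(200) + 14050) = (-533 + 1/(-34003 + √(-1674 - 4427)))*((-102 + 200)/(27 + 200) + 14050) = (-533 + 1/(-34003 + √(-6101)))*(98/227 + 14050) = (-533 + 1/(-34003 + I*√6101))*((1/227)*98 + 14050) = (-533 + 1/(-34003 + I*√6101))*(98/227 + 14050) = (-533 + 1/(-34003 + I*√6101))*(3189448/227) = -1699975784/227 + 3189448/(227*(-34003 + I*√6101))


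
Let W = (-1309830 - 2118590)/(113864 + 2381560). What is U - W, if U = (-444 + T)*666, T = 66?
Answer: -3830576663/15216 ≈ -2.5175e+5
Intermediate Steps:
W = -20905/15216 (W = -3428420/2495424 = -3428420*1/2495424 = -20905/15216 ≈ -1.3739)
U = -251748 (U = (-444 + 66)*666 = -378*666 = -251748)
U - W = -251748 - 1*(-20905/15216) = -251748 + 20905/15216 = -3830576663/15216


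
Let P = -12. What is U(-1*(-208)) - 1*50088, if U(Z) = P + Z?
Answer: -49892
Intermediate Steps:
U(Z) = -12 + Z
U(-1*(-208)) - 1*50088 = (-12 - 1*(-208)) - 1*50088 = (-12 + 208) - 50088 = 196 - 50088 = -49892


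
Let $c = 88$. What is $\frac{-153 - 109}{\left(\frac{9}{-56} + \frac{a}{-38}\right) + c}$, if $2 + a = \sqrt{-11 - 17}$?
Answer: $- \frac{26069547056}{8745451241} - \frac{15611008 i \sqrt{7}}{8745451241} \approx -2.9809 - 0.0047228 i$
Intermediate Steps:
$a = -2 + 2 i \sqrt{7}$ ($a = -2 + \sqrt{-11 - 17} = -2 + \sqrt{-28} = -2 + 2 i \sqrt{7} \approx -2.0 + 5.2915 i$)
$\frac{-153 - 109}{\left(\frac{9}{-56} + \frac{a}{-38}\right) + c} = \frac{-153 - 109}{\left(\frac{9}{-56} + \frac{-2 + 2 i \sqrt{7}}{-38}\right) + 88} = - \frac{262}{\left(9 \left(- \frac{1}{56}\right) + \left(-2 + 2 i \sqrt{7}\right) \left(- \frac{1}{38}\right)\right) + 88} = - \frac{262}{\left(- \frac{9}{56} + \left(\frac{1}{19} - \frac{i \sqrt{7}}{19}\right)\right) + 88} = - \frac{262}{\left(- \frac{115}{1064} - \frac{i \sqrt{7}}{19}\right) + 88} = - \frac{262}{\frac{93517}{1064} - \frac{i \sqrt{7}}{19}}$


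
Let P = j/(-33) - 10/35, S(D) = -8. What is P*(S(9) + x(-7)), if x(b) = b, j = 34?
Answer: 1520/77 ≈ 19.740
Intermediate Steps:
P = -304/231 (P = 34/(-33) - 10/35 = 34*(-1/33) - 10*1/35 = -34/33 - 2/7 = -304/231 ≈ -1.3160)
P*(S(9) + x(-7)) = -304*(-8 - 7)/231 = -304/231*(-15) = 1520/77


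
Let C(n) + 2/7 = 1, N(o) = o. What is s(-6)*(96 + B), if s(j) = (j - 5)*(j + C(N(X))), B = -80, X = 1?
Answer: 6512/7 ≈ 930.29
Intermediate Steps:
C(n) = 5/7 (C(n) = -2/7 + 1 = 5/7)
s(j) = (-5 + j)*(5/7 + j) (s(j) = (j - 5)*(j + 5/7) = (-5 + j)*(5/7 + j))
s(-6)*(96 + B) = (-25/7 + (-6)² - 30/7*(-6))*(96 - 80) = (-25/7 + 36 + 180/7)*16 = (407/7)*16 = 6512/7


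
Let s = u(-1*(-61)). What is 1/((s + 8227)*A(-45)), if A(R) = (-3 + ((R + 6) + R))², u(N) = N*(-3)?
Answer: 1/60885036 ≈ 1.6424e-8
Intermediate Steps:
u(N) = -3*N
s = -183 (s = -(-3)*(-61) = -3*61 = -183)
A(R) = (3 + 2*R)² (A(R) = (-3 + ((6 + R) + R))² = (-3 + (6 + 2*R))² = (3 + 2*R)²)
1/((s + 8227)*A(-45)) = 1/((-183 + 8227)*((3 + 2*(-45))²)) = 1/(8044*((3 - 90)²)) = 1/(8044*((-87)²)) = (1/8044)/7569 = (1/8044)*(1/7569) = 1/60885036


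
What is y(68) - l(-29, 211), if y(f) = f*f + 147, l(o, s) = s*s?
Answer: -39750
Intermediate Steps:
l(o, s) = s²
y(f) = 147 + f² (y(f) = f² + 147 = 147 + f²)
y(68) - l(-29, 211) = (147 + 68²) - 1*211² = (147 + 4624) - 1*44521 = 4771 - 44521 = -39750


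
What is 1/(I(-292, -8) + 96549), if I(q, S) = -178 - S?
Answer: 1/96379 ≈ 1.0376e-5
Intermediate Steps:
1/(I(-292, -8) + 96549) = 1/((-178 - 1*(-8)) + 96549) = 1/((-178 + 8) + 96549) = 1/(-170 + 96549) = 1/96379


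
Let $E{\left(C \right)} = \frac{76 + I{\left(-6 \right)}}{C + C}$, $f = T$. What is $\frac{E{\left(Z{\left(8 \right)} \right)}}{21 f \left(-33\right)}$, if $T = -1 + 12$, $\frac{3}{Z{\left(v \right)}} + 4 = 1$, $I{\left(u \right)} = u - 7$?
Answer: $\frac{1}{242} \approx 0.0041322$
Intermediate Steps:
$I{\left(u \right)} = -7 + u$ ($I{\left(u \right)} = u - 7 = -7 + u$)
$Z{\left(v \right)} = -1$ ($Z{\left(v \right)} = \frac{3}{-4 + 1} = \frac{3}{-3} = 3 \left(- \frac{1}{3}\right) = -1$)
$T = 11$
$f = 11$
$E{\left(C \right)} = \frac{63}{2 C}$ ($E{\left(C \right)} = \frac{76 - 13}{C + C} = \frac{76 - 13}{2 C} = 63 \frac{1}{2 C} = \frac{63}{2 C}$)
$\frac{E{\left(Z{\left(8 \right)} \right)}}{21 f \left(-33\right)} = \frac{\frac{63}{2} \frac{1}{-1}}{21 \cdot 11 \left(-33\right)} = \frac{\frac{63}{2} \left(-1\right)}{231 \left(-33\right)} = - \frac{63}{2 \left(-7623\right)} = \left(- \frac{63}{2}\right) \left(- \frac{1}{7623}\right) = \frac{1}{242}$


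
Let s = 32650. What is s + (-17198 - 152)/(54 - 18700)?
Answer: 304404625/9323 ≈ 32651.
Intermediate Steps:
s + (-17198 - 152)/(54 - 18700) = 32650 + (-17198 - 152)/(54 - 18700) = 32650 - 17350/(-18646) = 32650 - 17350*(-1/18646) = 32650 + 8675/9323 = 304404625/9323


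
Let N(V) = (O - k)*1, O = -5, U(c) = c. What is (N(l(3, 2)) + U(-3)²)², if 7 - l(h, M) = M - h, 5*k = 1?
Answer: 361/25 ≈ 14.440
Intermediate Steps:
k = ⅕ (k = (⅕)*1 = ⅕ ≈ 0.20000)
l(h, M) = 7 + h - M (l(h, M) = 7 - (M - h) = 7 + (h - M) = 7 + h - M)
N(V) = -26/5 (N(V) = (-5 - 1*⅕)*1 = (-5 - ⅕)*1 = -26/5*1 = -26/5)
(N(l(3, 2)) + U(-3)²)² = (-26/5 + (-3)²)² = (-26/5 + 9)² = (19/5)² = 361/25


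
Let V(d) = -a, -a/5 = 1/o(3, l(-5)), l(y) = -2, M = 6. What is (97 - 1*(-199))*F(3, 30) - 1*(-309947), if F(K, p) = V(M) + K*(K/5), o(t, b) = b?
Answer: 1548699/5 ≈ 3.0974e+5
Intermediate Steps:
a = 5/2 (a = -5/(-2) = -5*(-½) = 5/2 ≈ 2.5000)
V(d) = -5/2 (V(d) = -1*5/2 = -5/2)
F(K, p) = -5/2 + K²/5 (F(K, p) = -5/2 + K*(K/5) = -5/2 + K²/5)
(97 - 1*(-199))*F(3, 30) - 1*(-309947) = (97 - 1*(-199))*(-5/2 + (⅕)*3²) - 1*(-309947) = (97 + 199)*(-5/2 + (⅕)*9) + 309947 = 296*(-5/2 + 9/5) + 309947 = 296*(-7/10) + 309947 = -1036/5 + 309947 = 1548699/5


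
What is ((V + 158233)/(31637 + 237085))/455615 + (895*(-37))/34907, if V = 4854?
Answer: -4054388734125541/4273795750065210 ≈ -0.94866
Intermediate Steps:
((V + 158233)/(31637 + 237085))/455615 + (895*(-37))/34907 = ((4854 + 158233)/(31637 + 237085))/455615 + (895*(-37))/34907 = (163087/268722)*(1/455615) - 33115*1/34907 = (163087*(1/268722))*(1/455615) - 33115/34907 = (163087/268722)*(1/455615) - 33115/34907 = 163087/122433774030 - 33115/34907 = -4054388734125541/4273795750065210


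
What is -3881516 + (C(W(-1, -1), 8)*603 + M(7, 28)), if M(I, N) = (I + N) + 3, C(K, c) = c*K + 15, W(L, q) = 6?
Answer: -3843489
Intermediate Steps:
C(K, c) = 15 + K*c (C(K, c) = K*c + 15 = 15 + K*c)
M(I, N) = 3 + I + N
-3881516 + (C(W(-1, -1), 8)*603 + M(7, 28)) = -3881516 + ((15 + 6*8)*603 + (3 + 7 + 28)) = -3881516 + ((15 + 48)*603 + 38) = -3881516 + (63*603 + 38) = -3881516 + (37989 + 38) = -3881516 + 38027 = -3843489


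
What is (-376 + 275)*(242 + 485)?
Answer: -73427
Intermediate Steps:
(-376 + 275)*(242 + 485) = -101*727 = -73427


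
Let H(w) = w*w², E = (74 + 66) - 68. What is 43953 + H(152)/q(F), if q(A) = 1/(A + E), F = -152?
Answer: -280900687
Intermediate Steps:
E = 72 (E = 140 - 68 = 72)
H(w) = w³
q(A) = 1/(72 + A) (q(A) = 1/(A + 72) = 1/(72 + A))
43953 + H(152)/q(F) = 43953 + 152³/(1/(72 - 152)) = 43953 + 3511808/(1/(-80)) = 43953 + 3511808/(-1/80) = 43953 + 3511808*(-80) = 43953 - 280944640 = -280900687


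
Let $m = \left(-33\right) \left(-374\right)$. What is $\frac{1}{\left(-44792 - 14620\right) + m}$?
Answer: $- \frac{1}{47070} \approx -2.1245 \cdot 10^{-5}$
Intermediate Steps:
$m = 12342$
$\frac{1}{\left(-44792 - 14620\right) + m} = \frac{1}{\left(-44792 - 14620\right) + 12342} = \frac{1}{-59412 + 12342} = \frac{1}{-47070} = - \frac{1}{47070}$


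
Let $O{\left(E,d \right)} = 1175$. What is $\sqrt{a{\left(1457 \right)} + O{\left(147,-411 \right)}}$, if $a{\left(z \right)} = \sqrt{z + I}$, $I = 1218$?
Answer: $\sqrt{1175 + 5 \sqrt{107}} \approx 35.025$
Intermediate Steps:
$a{\left(z \right)} = \sqrt{1218 + z}$ ($a{\left(z \right)} = \sqrt{z + 1218} = \sqrt{1218 + z}$)
$\sqrt{a{\left(1457 \right)} + O{\left(147,-411 \right)}} = \sqrt{\sqrt{1218 + 1457} + 1175} = \sqrt{\sqrt{2675} + 1175} = \sqrt{5 \sqrt{107} + 1175} = \sqrt{1175 + 5 \sqrt{107}}$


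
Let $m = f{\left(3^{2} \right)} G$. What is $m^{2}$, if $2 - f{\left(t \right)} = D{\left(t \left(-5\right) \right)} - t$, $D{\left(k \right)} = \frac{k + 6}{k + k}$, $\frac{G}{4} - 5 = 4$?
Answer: $\frac{3617604}{25} \approx 1.447 \cdot 10^{5}$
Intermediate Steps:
$G = 36$ ($G = 20 + 4 \cdot 4 = 20 + 16 = 36$)
$D{\left(k \right)} = \frac{6 + k}{2 k}$
$f{\left(t \right)} = 2 + t + \frac{6 - 5 t}{10 t}$ ($f{\left(t \right)} = 2 - \left(\frac{6 + t \left(-5\right)}{2 t \left(-5\right)} - t\right) = 2 - \left(\frac{6 - 5 t}{2 \left(- 5 t\right)} - t\right) = 2 - \left(\frac{- \frac{1}{5 t} \left(6 - 5 t\right)}{2} - t\right) = 2 - \left(- \frac{6 - 5 t}{10 t} - t\right) = 2 - \left(- t - \frac{6 - 5 t}{10 t}\right) = 2 + \left(t + \frac{6 - 5 t}{10 t}\right) = 2 + t + \frac{6 - 5 t}{10 t}$)
$m = \frac{1902}{5}$ ($m = \left(\frac{3}{2} + 3^{2} + \frac{3}{5 \cdot 3^{2}}\right) 36 = \left(\frac{3}{2} + 9 + \frac{3}{5 \cdot 9}\right) 36 = \left(\frac{3}{2} + 9 + \frac{3}{5} \cdot \frac{1}{9}\right) 36 = \left(\frac{3}{2} + 9 + \frac{1}{15}\right) 36 = \frac{317}{30} \cdot 36 = \frac{1902}{5} \approx 380.4$)
$m^{2} = \left(\frac{1902}{5}\right)^{2} = \frac{3617604}{25}$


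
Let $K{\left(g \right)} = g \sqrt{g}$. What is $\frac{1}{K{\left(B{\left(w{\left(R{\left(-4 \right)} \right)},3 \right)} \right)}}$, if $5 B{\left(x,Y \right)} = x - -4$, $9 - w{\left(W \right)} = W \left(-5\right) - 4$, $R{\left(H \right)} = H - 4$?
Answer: $\frac{5 i \sqrt{115}}{529} \approx 0.10136 i$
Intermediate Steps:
$R{\left(H \right)} = -4 + H$
$w{\left(W \right)} = 13 + 5 W$ ($w{\left(W \right)} = 9 - \left(W \left(-5\right) - 4\right) = 9 - \left(- 5 W - 4\right) = 9 - \left(-4 - 5 W\right) = 9 + \left(4 + 5 W\right) = 13 + 5 W$)
$B{\left(x,Y \right)} = \frac{4}{5} + \frac{x}{5}$ ($B{\left(x,Y \right)} = \frac{x - -4}{5} = \frac{x + 4}{5} = \frac{4 + x}{5} = \frac{4}{5} + \frac{x}{5}$)
$K{\left(g \right)} = g^{\frac{3}{2}}$
$\frac{1}{K{\left(B{\left(w{\left(R{\left(-4 \right)} \right)},3 \right)} \right)}} = \frac{1}{\left(\frac{4}{5} + \frac{13 + 5 \left(-4 - 4\right)}{5}\right)^{\frac{3}{2}}} = \frac{1}{\left(\frac{4}{5} + \frac{13 + 5 \left(-8\right)}{5}\right)^{\frac{3}{2}}} = \frac{1}{\left(\frac{4}{5} + \frac{13 - 40}{5}\right)^{\frac{3}{2}}} = \frac{1}{\left(\frac{4}{5} + \frac{1}{5} \left(-27\right)\right)^{\frac{3}{2}}} = \frac{1}{\left(\frac{4}{5} - \frac{27}{5}\right)^{\frac{3}{2}}} = \frac{1}{\left(- \frac{23}{5}\right)^{\frac{3}{2}}} = \frac{1}{\left(- \frac{23}{25}\right) i \sqrt{115}} = \frac{5 i \sqrt{115}}{529}$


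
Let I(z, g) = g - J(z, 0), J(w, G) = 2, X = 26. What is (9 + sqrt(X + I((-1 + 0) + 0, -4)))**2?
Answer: 101 + 36*sqrt(5) ≈ 181.50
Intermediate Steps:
I(z, g) = -2 + g (I(z, g) = g - 1*2 = g - 2 = -2 + g)
(9 + sqrt(X + I((-1 + 0) + 0, -4)))**2 = (9 + sqrt(26 + (-2 - 4)))**2 = (9 + sqrt(26 - 6))**2 = (9 + sqrt(20))**2 = (9 + 2*sqrt(5))**2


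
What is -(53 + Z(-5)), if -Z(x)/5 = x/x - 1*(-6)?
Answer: -18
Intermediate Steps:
Z(x) = -35 (Z(x) = -5*(x/x - 1*(-6)) = -5*(1 + 6) = -5*7 = -35)
-(53 + Z(-5)) = -(53 - 35) = -1*18 = -18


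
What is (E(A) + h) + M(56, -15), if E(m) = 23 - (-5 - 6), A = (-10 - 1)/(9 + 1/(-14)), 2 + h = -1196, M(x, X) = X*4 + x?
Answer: -1168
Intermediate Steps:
M(x, X) = x + 4*X (M(x, X) = 4*X + x = x + 4*X)
h = -1198 (h = -2 - 1196 = -1198)
A = -154/125 (A = -11/(9 - 1/14) = -11/125/14 = -11*14/125 = -154/125 ≈ -1.2320)
E(m) = 34 (E(m) = 23 - 1*(-11) = 23 + 11 = 34)
(E(A) + h) + M(56, -15) = (34 - 1198) + (56 + 4*(-15)) = -1164 + (56 - 60) = -1164 - 4 = -1168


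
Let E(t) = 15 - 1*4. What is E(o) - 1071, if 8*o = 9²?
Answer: -1060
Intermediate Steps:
o = 81/8 (o = (⅛)*9² = (⅛)*81 = 81/8 ≈ 10.125)
E(t) = 11 (E(t) = 15 - 4 = 11)
E(o) - 1071 = 11 - 1071 = -1060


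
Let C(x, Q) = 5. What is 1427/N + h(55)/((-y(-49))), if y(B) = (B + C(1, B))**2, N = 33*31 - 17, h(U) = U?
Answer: 123061/88528 ≈ 1.3901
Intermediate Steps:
N = 1006 (N = 1023 - 17 = 1006)
y(B) = (5 + B)**2 (y(B) = (B + 5)**2 = (5 + B)**2)
1427/N + h(55)/((-y(-49))) = 1427/1006 + 55/((-(5 - 49)**2)) = 1427*(1/1006) + 55/((-1*(-44)**2)) = 1427/1006 + 55/((-1*1936)) = 1427/1006 + 55/(-1936) = 1427/1006 + 55*(-1/1936) = 1427/1006 - 5/176 = 123061/88528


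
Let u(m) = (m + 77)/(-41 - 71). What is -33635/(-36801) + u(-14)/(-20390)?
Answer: 10973413609/12005958240 ≈ 0.91400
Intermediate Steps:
u(m) = -11/16 - m/112 (u(m) = (77 + m)/(-112) = (77 + m)*(-1/112) = -11/16 - m/112)
-33635/(-36801) + u(-14)/(-20390) = -33635/(-36801) + (-11/16 - 1/112*(-14))/(-20390) = -33635*(-1/36801) + (-11/16 + ⅛)*(-1/20390) = 33635/36801 - 9/16*(-1/20390) = 33635/36801 + 9/326240 = 10973413609/12005958240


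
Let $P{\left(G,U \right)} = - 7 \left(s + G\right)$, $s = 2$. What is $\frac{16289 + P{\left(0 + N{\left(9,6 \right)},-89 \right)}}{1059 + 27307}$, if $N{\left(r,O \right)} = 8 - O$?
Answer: $\frac{16261}{28366} \approx 0.57326$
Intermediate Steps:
$P{\left(G,U \right)} = -14 - 7 G$ ($P{\left(G,U \right)} = - 7 \left(2 + G\right) = -14 - 7 G$)
$\frac{16289 + P{\left(0 + N{\left(9,6 \right)},-89 \right)}}{1059 + 27307} = \frac{16289 - \left(14 + 7 \left(0 + \left(8 - 6\right)\right)\right)}{1059 + 27307} = \frac{16289 - \left(14 + 7 \left(0 + \left(8 - 6\right)\right)\right)}{28366} = \left(16289 - \left(14 + 7 \left(0 + 2\right)\right)\right) \frac{1}{28366} = \left(16289 - 28\right) \frac{1}{28366} = 16261 \cdot \frac{1}{28366} = \frac{16261}{28366}$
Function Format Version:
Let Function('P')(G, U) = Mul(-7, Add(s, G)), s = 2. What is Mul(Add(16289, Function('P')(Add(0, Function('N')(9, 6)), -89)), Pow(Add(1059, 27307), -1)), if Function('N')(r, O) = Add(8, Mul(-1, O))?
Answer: Rational(16261, 28366) ≈ 0.57326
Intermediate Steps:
Function('P')(G, U) = Add(-14, Mul(-7, G)) (Function('P')(G, U) = Mul(-7, Add(2, G)) = Add(-14, Mul(-7, G)))
Mul(Add(16289, Function('P')(Add(0, Function('N')(9, 6)), -89)), Pow(Add(1059, 27307), -1)) = Mul(Add(16289, Add(-14, Mul(-7, Add(0, Add(8, Mul(-1, 6)))))), Pow(Add(1059, 27307), -1)) = Mul(Add(16289, Add(-14, Mul(-7, Add(0, Add(8, -6))))), Pow(28366, -1)) = Mul(Add(16289, Add(-14, Mul(-7, Add(0, 2)))), Rational(1, 28366)) = Mul(Add(16289, Add(-14, Mul(-7, 2))), Rational(1, 28366)) = Mul(Add(16289, Add(-14, -14)), Rational(1, 28366)) = Mul(Add(16289, -28), Rational(1, 28366)) = Mul(16261, Rational(1, 28366)) = Rational(16261, 28366)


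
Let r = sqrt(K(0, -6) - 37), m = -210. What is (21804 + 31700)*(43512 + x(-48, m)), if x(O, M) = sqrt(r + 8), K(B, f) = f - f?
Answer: 2328066048 + 53504*sqrt(8 + I*sqrt(37)) ≈ 2.3282e+9 + 54167.0*I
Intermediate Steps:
K(B, f) = 0
r = I*sqrt(37) (r = sqrt(0 - 37) = sqrt(-37) = I*sqrt(37) ≈ 6.0828*I)
x(O, M) = sqrt(8 + I*sqrt(37)) (x(O, M) = sqrt(I*sqrt(37) + 8) = sqrt(8 + I*sqrt(37)))
(21804 + 31700)*(43512 + x(-48, m)) = (21804 + 31700)*(43512 + sqrt(8 + I*sqrt(37))) = 53504*(43512 + sqrt(8 + I*sqrt(37))) = 2328066048 + 53504*sqrt(8 + I*sqrt(37))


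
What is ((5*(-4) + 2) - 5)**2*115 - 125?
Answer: 60710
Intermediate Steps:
((5*(-4) + 2) - 5)**2*115 - 125 = ((-20 + 2) - 5)**2*115 - 125 = (-18 - 5)**2*115 - 125 = (-23)**2*115 - 125 = 529*115 - 125 = 60835 - 125 = 60710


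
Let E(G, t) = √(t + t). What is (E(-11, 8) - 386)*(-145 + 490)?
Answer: -131790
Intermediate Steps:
E(G, t) = √2*√t (E(G, t) = √(2*t) = √2*√t)
(E(-11, 8) - 386)*(-145 + 490) = (√2*√8 - 386)*(-145 + 490) = (√2*(2*√2) - 386)*345 = (4 - 386)*345 = -382*345 = -131790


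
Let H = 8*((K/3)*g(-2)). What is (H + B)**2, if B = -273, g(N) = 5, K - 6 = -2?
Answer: 434281/9 ≈ 48253.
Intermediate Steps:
K = 4 (K = 6 - 2 = 4)
H = 160/3 (H = 8*((4/3)*5) = 8*(20/3) = 160/3 ≈ 53.333)
(H + B)**2 = (160/3 - 273)**2 = (-659/3)**2 = 434281/9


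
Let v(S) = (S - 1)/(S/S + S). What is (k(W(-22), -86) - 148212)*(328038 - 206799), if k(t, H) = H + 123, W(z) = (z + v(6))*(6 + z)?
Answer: -17964588825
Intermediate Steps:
v(S) = (-1 + S)/(1 + S)
W(z) = (6 + z)*(5/7 + z) (W(z) = (z + (-1 + 6)/(1 + 6))*(6 + z) = (z + 5/7)*(6 + z) = (5/7 + z)*(6 + z) = (6 + z)*(5/7 + z))
k(t, H) = 123 + H
(k(W(-22), -86) - 148212)*(328038 - 206799) = ((123 - 86) - 148212)*(328038 - 206799) = (37 - 148212)*121239 = -148175*121239 = -17964588825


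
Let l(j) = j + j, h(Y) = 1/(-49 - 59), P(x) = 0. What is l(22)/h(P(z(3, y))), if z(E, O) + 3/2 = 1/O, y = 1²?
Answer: -4752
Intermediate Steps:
y = 1
z(E, O) = -3/2 + 1/O
h(Y) = -1/108 (h(Y) = 1/(-108) = -1/108)
l(j) = 2*j
l(22)/h(P(z(3, y))) = (2*22)/(-1/108) = 44*(-108) = -4752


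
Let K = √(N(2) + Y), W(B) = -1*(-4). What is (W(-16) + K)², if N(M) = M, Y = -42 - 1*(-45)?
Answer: (4 + √5)² ≈ 38.889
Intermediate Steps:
Y = 3 (Y = -42 + 45 = 3)
W(B) = 4
K = √5 (K = √(2 + 3) = √5 ≈ 2.2361)
(W(-16) + K)² = (4 + √5)²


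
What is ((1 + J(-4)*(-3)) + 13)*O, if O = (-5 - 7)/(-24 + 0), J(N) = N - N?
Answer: 7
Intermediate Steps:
J(N) = 0
O = ½ (O = -12/(-24) = -12*(-1/24) = ½ ≈ 0.50000)
((1 + J(-4)*(-3)) + 13)*O = ((1 + 0*(-3)) + 13)*(½) = ((1 + 0) + 13)*(½) = (1 + 13)*(½) = 14*(½) = 7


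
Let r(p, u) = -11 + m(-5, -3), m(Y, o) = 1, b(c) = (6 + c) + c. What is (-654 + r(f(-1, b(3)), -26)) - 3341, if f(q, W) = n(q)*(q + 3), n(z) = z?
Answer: -4005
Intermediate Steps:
b(c) = 6 + 2*c
f(q, W) = q*(3 + q) (f(q, W) = q*(q + 3) = q*(3 + q))
r(p, u) = -10 (r(p, u) = -11 + 1 = -10)
(-654 + r(f(-1, b(3)), -26)) - 3341 = (-654 - 10) - 3341 = -664 - 3341 = -4005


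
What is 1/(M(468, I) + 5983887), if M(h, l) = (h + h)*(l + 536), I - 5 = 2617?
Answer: 1/8939775 ≈ 1.1186e-7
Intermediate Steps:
I = 2622 (I = 5 + 2617 = 2622)
M(h, l) = 2*h*(536 + l) (M(h, l) = (2*h)*(536 + l) = 2*h*(536 + l))
1/(M(468, I) + 5983887) = 1/(2*468*(536 + 2622) + 5983887) = 1/(2*468*3158 + 5983887) = 1/(2955888 + 5983887) = 1/8939775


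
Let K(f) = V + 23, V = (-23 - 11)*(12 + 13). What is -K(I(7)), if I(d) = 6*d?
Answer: 827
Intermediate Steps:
V = -850 (V = -34*25 = -850)
K(f) = -827 (K(f) = -850 + 23 = -827)
-K(I(7)) = -1*(-827) = 827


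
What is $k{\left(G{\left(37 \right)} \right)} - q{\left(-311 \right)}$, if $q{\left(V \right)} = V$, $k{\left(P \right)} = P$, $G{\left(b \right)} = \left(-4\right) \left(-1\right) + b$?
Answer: $352$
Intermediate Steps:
$G{\left(b \right)} = 4 + b$
$k{\left(G{\left(37 \right)} \right)} - q{\left(-311 \right)} = \left(4 + 37\right) - -311 = 41 + 311 = 352$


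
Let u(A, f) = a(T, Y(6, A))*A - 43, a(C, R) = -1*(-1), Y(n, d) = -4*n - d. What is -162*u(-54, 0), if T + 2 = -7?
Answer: 15714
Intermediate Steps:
T = -9 (T = -2 - 7 = -9)
Y(n, d) = -d - 4*n
a(C, R) = 1
u(A, f) = -43 + A (u(A, f) = 1*A - 43 = A - 43 = -43 + A)
-162*u(-54, 0) = -162*(-43 - 54) = -162*(-97) = 15714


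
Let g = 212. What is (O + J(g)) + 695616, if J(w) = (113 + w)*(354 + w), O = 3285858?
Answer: 4165424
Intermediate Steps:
(O + J(g)) + 695616 = (3285858 + (40002 + 212² + 467*212)) + 695616 = (3285858 + (40002 + 44944 + 99004)) + 695616 = (3285858 + 183950) + 695616 = 3469808 + 695616 = 4165424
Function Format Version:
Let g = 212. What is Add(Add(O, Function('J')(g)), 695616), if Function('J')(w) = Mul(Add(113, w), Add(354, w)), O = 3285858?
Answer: 4165424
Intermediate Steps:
Add(Add(O, Function('J')(g)), 695616) = Add(Add(3285858, Add(40002, Pow(212, 2), Mul(467, 212))), 695616) = Add(Add(3285858, Add(40002, 44944, 99004)), 695616) = Add(Add(3285858, 183950), 695616) = Add(3469808, 695616) = 4165424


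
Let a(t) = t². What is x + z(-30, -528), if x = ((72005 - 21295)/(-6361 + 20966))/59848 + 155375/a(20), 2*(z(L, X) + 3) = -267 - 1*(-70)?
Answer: 100322556875/349632016 ≈ 286.94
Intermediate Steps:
z(L, X) = -203/2 (z(L, X) = -3 + (-267 - 1*(-70))/2 = -3 + (-267 + 70)/2 = -3 + (½)*(-197) = -3 - 197/2 = -203/2)
x = 135810206499/349632016 (x = ((72005 - 21295)/(-6361 + 20966))/59848 + 155375/(20²) = (50710/14605)*(1/59848) + 155375/400 = (50710*(1/14605))*(1/59848) + 155375*(1/400) = (10142/2921)*(1/59848) + 6215/16 = 5071/87408004 + 6215/16 = 135810206499/349632016 ≈ 388.44)
x + z(-30, -528) = 135810206499/349632016 - 203/2 = 100322556875/349632016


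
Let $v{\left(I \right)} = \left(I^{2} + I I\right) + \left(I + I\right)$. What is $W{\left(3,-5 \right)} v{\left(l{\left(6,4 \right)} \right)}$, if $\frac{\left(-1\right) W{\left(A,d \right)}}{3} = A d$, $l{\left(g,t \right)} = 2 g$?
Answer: $14040$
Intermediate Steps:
$W{\left(A,d \right)} = - 3 A d$
$v{\left(I \right)} = 2 I + 2 I^{2}$ ($v{\left(I \right)} = \left(I^{2} + I^{2}\right) + 2 I = 2 I^{2} + 2 I = 2 I + 2 I^{2}$)
$W{\left(3,-5 \right)} v{\left(l{\left(6,4 \right)} \right)} = \left(-3\right) 3 \left(-5\right) 2 \cdot 2 \cdot 6 \left(1 + 2 \cdot 6\right) = 45 \cdot 2 \cdot 12 \left(1 + 12\right) = 45 \cdot 2 \cdot 12 \cdot 13 = 45 \cdot 312 = 14040$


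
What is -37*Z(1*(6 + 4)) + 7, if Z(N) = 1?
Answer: -30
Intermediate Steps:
-37*Z(1*(6 + 4)) + 7 = -37*1 + 7 = -37 + 7 = -30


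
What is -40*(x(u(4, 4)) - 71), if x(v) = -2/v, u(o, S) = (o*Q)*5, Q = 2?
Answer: 2842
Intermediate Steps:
u(o, S) = 10*o (u(o, S) = (o*2)*5 = (2*o)*5 = 10*o)
-40*(x(u(4, 4)) - 71) = -40*(-2/(10*4) - 71) = -40*(-2/40 - 71) = -40*(-2*1/40 - 71) = -40*(-1/20 - 71) = -40*(-1421/20) = 2842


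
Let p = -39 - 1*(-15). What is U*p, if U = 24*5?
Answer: -2880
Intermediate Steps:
U = 120
p = -24 (p = -39 + 15 = -24)
U*p = 120*(-24) = -2880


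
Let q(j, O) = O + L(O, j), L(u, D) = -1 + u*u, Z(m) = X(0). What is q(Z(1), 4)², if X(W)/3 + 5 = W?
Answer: 361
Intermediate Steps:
X(W) = -15 + 3*W
Z(m) = -15 (Z(m) = -15 + 3*0 = -15 + 0 = -15)
L(u, D) = -1 + u²
q(j, O) = -1 + O + O² (q(j, O) = O + (-1 + O²) = -1 + O + O²)
q(Z(1), 4)² = (-1 + 4 + 4²)² = (-1 + 4 + 16)² = 19² = 361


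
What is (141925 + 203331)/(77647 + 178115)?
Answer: 172628/127881 ≈ 1.3499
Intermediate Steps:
(141925 + 203331)/(77647 + 178115) = 345256/255762 = 345256*(1/255762) = 172628/127881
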